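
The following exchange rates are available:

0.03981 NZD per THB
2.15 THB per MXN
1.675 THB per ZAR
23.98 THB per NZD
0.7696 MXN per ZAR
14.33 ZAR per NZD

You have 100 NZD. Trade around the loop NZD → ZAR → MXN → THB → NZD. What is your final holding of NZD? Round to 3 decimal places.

94.393

100 NZD × 14.33 = 1433 ZAR
1433 ZAR × 0.7696 = 1102.8368 MXN
1102.8368 MXN × 2.15 = 2371.09912 THB
2371.09912 THB × 0.03981 = 94.3934559672 NZD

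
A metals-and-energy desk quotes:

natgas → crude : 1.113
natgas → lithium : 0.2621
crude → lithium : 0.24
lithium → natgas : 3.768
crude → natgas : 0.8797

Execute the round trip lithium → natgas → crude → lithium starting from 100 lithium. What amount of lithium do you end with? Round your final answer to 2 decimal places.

100.65

100 lithium × 3.768 = 376.8 natgas
376.8 natgas × 1.113 = 419.3784 crude
419.3784 crude × 0.24 = 100.650816 lithium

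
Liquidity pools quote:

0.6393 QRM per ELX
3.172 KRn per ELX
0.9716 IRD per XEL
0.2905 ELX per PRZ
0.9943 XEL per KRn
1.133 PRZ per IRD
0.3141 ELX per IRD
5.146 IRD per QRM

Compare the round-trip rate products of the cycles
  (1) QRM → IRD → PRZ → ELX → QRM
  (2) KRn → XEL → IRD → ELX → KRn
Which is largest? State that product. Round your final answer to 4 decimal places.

(1) 5.146 × 1.133 × 0.2905 × 0.6393 = 1.08281
(2) 0.9943 × 0.9716 × 0.3141 × 3.172 = 0.96251
Highest is cycle (1) at 1.0828 (>1, arbitrage).

1.0828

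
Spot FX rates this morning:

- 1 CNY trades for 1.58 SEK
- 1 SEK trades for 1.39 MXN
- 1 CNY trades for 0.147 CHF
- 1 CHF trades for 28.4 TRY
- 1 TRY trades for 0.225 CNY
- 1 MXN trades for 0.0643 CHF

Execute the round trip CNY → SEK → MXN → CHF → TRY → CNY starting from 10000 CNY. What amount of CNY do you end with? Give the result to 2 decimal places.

9023.68

10000 CNY × 1.58 = 15800 SEK
15800 SEK × 1.39 = 21962 MXN
21962 MXN × 0.0643 = 1412.1566 CHF
1412.1566 CHF × 28.4 = 40105.24744 TRY
40105.24744 TRY × 0.225 = 9023.680674 CNY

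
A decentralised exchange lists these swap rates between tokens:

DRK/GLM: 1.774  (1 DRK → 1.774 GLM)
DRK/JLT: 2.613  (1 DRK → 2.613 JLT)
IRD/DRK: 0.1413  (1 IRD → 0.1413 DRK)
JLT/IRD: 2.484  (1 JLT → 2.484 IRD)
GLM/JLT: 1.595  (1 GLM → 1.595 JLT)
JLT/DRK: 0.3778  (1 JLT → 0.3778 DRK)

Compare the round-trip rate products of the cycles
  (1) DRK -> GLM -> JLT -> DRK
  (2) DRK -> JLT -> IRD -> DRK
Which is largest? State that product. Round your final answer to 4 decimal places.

1.0690

(1) 1.774 × 1.595 × 0.3778 = 1.06900
(2) 2.613 × 2.484 × 0.1413 = 0.91713
Highest is cycle (1) at 1.0690 (>1, arbitrage).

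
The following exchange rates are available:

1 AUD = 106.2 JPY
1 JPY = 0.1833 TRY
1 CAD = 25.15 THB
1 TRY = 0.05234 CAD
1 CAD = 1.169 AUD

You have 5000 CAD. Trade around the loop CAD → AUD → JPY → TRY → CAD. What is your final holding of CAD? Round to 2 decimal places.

5000 CAD × 1.169 = 5845 AUD
5845 AUD × 106.2 = 620739 JPY
620739 JPY × 0.1833 = 113781.4587 TRY
113781.4587 TRY × 0.05234 = 5955.321548358 CAD

5955.32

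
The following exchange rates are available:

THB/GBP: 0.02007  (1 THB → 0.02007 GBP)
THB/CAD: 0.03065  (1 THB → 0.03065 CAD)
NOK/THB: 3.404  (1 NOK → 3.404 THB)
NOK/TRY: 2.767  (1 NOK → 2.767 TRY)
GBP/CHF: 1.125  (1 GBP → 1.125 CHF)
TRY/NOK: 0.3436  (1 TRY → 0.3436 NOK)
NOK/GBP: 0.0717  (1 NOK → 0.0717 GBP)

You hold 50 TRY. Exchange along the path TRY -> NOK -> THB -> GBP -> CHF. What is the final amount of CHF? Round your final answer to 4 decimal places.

50 TRY × 0.3436 = 17.18 NOK
17.18 NOK × 3.404 = 58.48072 THB
58.48072 THB × 0.02007 = 1.1737080504 GBP
1.1737080504 GBP × 1.125 = 1.3204215567 CHF

1.3204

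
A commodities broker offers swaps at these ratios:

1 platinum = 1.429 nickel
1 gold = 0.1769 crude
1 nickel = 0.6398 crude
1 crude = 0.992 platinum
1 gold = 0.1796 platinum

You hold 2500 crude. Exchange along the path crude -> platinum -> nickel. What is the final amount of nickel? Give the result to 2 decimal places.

3543.92

2500 crude × 0.992 = 2480 platinum
2480 platinum × 1.429 = 3543.92 nickel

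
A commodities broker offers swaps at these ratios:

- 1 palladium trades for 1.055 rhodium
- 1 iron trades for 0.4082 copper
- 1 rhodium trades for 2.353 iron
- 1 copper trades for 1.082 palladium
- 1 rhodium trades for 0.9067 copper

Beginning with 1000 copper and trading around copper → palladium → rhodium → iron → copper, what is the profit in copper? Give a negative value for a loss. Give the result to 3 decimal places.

96.414

1000 copper × 1.082 = 1082 palladium
1082 palladium × 1.055 = 1141.51 rhodium
1141.51 rhodium × 2.353 = 2685.97303 iron
2685.97303 iron × 0.4082 = 1096.414190846 copper
Net change: 1096.414190846 − 1000 = 96.414190846 copper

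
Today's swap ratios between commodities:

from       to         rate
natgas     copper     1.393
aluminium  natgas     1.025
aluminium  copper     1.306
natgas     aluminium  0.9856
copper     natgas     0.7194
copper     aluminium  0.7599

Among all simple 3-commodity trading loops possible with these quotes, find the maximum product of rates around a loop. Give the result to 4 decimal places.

1.0850

aluminium→natgas→copper→aluminium: 1.025 × 1.393 × 0.7599 = 1.08500
aluminium→copper→natgas→aluminium: 1.306 × 0.7194 × 0.9856 = 0.92601
Maximum is aluminium→natgas→copper→aluminium at 1.0850; arbitrage exists.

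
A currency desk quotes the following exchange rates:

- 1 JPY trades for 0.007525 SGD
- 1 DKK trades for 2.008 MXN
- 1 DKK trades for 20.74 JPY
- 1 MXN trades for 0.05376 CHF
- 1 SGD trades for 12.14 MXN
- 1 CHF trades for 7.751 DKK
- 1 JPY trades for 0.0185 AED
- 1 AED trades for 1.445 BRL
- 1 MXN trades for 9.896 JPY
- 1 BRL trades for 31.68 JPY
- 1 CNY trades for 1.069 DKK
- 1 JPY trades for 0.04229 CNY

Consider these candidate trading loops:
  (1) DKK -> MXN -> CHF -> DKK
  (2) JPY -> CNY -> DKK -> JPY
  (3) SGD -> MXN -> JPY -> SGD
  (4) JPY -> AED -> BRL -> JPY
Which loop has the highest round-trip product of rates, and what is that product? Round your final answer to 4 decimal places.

(1) 2.008 × 0.05376 × 7.751 = 0.83672
(2) 0.04229 × 1.069 × 20.74 = 0.93761
(3) 12.14 × 9.896 × 0.007525 = 0.90403
(4) 0.0185 × 1.445 × 31.68 = 0.84689
Highest is cycle (2) at 0.9376 (≤1, no arbitrage).

0.9376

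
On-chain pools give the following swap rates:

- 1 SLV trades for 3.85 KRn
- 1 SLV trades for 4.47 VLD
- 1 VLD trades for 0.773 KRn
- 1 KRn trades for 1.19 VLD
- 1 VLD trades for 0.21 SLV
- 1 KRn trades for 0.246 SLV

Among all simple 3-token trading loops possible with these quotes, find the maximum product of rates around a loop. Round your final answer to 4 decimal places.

0.9621

VLD→SLV→KRn→VLD: 0.21 × 3.85 × 1.19 = 0.96212
VLD→KRn→SLV→VLD: 0.773 × 0.246 × 4.47 = 0.85001
Maximum is VLD→SLV→KRn→VLD at 0.9621; no arbitrage — every cycle loses value.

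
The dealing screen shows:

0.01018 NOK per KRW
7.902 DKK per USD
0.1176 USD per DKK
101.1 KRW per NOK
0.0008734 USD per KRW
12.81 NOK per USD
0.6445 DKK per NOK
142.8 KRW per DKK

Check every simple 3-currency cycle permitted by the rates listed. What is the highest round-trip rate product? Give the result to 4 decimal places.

1.1311

USD→NOK→KRW→USD: 12.81 × 101.1 × 0.0008734 = 1.13113
DKK→KRW→USD→DKK: 142.8 × 0.0008734 × 7.902 = 0.98555
DKK→USD→NOK→DKK: 0.1176 × 12.81 × 0.6445 = 0.97091
DKK→KRW→NOK→DKK: 142.8 × 0.01018 × 0.6445 = 0.93691
Maximum is USD→NOK→KRW→USD at 1.1311; arbitrage exists.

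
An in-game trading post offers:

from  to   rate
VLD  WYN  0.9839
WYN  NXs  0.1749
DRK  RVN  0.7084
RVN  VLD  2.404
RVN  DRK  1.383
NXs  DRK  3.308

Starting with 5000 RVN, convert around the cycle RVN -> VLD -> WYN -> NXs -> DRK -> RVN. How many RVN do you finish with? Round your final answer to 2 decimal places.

5000 RVN × 2.404 = 12020 VLD
12020 VLD × 0.9839 = 11826.478 WYN
11826.478 WYN × 0.1749 = 2068.4510022 NXs
2068.4510022 NXs × 3.308 = 6842.4359152776 DRK
6842.4359152776 DRK × 0.7084 = 4847.18160238265184 RVN

4847.18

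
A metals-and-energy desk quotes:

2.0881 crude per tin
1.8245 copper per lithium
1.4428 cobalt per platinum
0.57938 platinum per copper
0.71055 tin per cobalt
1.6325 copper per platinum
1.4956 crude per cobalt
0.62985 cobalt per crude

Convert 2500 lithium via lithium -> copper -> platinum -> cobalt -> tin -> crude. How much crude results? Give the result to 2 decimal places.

2500 lithium × 1.8245 = 4561.25 copper
4561.25 copper × 0.57938 = 2642.697025 platinum
2642.697025 platinum × 1.4428 = 3812.88326767 cobalt
3812.88326767 cobalt × 0.71055 = 2709.2442058429185 tin
2709.2442058429185 tin × 2.0881 = 5657.17282622059811985 crude

5657.17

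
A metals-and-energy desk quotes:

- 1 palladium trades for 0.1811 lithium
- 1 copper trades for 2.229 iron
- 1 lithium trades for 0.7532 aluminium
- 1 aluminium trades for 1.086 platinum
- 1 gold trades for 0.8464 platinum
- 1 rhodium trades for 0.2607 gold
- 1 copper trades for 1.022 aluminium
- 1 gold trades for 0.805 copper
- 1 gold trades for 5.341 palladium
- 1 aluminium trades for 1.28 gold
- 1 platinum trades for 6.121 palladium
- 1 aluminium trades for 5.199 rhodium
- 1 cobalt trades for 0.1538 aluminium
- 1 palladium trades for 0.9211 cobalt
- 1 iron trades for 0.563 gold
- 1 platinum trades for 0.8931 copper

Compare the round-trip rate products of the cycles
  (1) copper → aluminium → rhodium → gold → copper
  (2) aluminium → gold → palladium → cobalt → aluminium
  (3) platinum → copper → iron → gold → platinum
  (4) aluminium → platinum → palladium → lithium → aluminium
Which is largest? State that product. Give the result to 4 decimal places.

(1) 1.022 × 5.199 × 0.2607 × 0.805 = 1.11508
(2) 1.28 × 5.341 × 0.9211 × 0.1538 = 0.96849
(3) 0.8931 × 2.229 × 0.563 × 0.8464 = 0.94862
(4) 1.086 × 6.121 × 0.1811 × 0.7532 = 0.90674
Highest is cycle (1) at 1.1151 (>1, arbitrage).

1.1151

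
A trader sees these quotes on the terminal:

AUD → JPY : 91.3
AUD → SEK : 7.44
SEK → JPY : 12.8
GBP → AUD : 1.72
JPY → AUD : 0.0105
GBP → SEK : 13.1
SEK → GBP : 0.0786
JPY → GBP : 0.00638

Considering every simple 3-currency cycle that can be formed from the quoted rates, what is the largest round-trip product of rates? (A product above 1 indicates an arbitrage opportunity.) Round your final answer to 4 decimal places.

1.0698

GBP→SEK→JPY→GBP: 13.1 × 12.8 × 0.00638 = 1.06980
GBP→AUD→SEK→GBP: 1.72 × 7.44 × 0.0786 = 1.00583
GBP→AUD→JPY→GBP: 1.72 × 91.3 × 0.00638 = 1.00189
SEK→JPY→AUD→SEK: 12.8 × 0.0105 × 7.44 = 0.99994
Maximum is GBP→SEK→JPY→GBP at 1.0698; arbitrage exists.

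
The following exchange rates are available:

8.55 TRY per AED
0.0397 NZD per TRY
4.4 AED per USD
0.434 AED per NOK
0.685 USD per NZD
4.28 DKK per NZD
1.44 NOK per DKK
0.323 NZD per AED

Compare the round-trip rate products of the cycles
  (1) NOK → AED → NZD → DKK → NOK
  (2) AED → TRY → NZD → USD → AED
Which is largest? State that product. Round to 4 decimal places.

(1) 0.434 × 0.323 × 4.28 × 1.44 = 0.86397
(2) 8.55 × 0.0397 × 0.685 × 4.4 = 1.02306
Highest is cycle (2) at 1.0231 (>1, arbitrage).

1.0231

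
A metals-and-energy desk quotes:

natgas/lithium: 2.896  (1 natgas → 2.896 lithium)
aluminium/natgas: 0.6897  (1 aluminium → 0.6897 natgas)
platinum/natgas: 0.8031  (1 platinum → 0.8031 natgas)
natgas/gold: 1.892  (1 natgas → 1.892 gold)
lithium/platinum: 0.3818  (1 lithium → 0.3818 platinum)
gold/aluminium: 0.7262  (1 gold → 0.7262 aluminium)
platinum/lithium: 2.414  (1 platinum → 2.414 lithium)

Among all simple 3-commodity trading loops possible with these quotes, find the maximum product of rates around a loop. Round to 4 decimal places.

aluminium→natgas→gold→aluminium: 0.6897 × 1.892 × 0.7262 = 0.94763
platinum→natgas→lithium→platinum: 0.8031 × 2.896 × 0.3818 = 0.88798
Maximum is aluminium→natgas→gold→aluminium at 0.9476; no arbitrage — every cycle loses value.

0.9476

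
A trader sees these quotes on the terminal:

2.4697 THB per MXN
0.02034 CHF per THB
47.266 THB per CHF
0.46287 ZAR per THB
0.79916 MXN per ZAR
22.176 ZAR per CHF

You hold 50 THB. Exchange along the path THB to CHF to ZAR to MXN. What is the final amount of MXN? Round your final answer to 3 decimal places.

18.023

50 THB × 0.02034 = 1.017 CHF
1.017 CHF × 22.176 = 22.552992 ZAR
22.552992 ZAR × 0.79916 = 18.02344908672 MXN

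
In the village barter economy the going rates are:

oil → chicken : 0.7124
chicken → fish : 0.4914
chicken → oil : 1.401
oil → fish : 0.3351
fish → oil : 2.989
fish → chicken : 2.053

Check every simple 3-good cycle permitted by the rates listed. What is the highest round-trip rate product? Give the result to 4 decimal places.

1.0464

chicken→fish→oil→chicken: 0.4914 × 2.989 × 0.7124 = 1.04637
chicken→oil→fish→chicken: 1.401 × 0.3351 × 2.053 = 0.96383
Maximum is chicken→fish→oil→chicken at 1.0464; arbitrage exists.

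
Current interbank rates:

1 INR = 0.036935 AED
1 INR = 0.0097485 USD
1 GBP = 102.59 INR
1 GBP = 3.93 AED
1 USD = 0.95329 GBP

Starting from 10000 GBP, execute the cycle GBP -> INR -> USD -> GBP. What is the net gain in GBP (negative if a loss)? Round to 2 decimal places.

10000 GBP × 102.59 = 1025900 INR
1025900 INR × 0.0097485 = 10000.98615 USD
10000.98615 USD × 0.95329 = 9533.8400869335 GBP
Net change: 9533.8400869335 − 10000 = -466.1599130665 GBP

-466.16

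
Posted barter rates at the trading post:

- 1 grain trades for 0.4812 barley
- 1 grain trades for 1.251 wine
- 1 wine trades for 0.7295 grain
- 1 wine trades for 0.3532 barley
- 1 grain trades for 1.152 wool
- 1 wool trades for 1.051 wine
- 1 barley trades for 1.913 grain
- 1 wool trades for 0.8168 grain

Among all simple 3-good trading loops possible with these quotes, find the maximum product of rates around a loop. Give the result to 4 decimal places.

wine→grain→wool→wine: 0.7295 × 1.152 × 1.051 = 0.88324
wine→barley→grain→wine: 0.3532 × 1.913 × 1.251 = 0.84527
Maximum is wine→grain→wool→wine at 0.8832; no arbitrage — every cycle loses value.

0.8832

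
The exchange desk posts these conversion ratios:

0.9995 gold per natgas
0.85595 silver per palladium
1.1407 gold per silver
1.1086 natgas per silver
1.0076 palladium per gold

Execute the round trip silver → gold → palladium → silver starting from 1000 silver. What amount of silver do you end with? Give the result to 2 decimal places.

983.80

1000 silver × 1.1407 = 1140.7 gold
1140.7 gold × 1.0076 = 1149.36932 palladium
1149.36932 palladium × 0.85595 = 983.802669454 silver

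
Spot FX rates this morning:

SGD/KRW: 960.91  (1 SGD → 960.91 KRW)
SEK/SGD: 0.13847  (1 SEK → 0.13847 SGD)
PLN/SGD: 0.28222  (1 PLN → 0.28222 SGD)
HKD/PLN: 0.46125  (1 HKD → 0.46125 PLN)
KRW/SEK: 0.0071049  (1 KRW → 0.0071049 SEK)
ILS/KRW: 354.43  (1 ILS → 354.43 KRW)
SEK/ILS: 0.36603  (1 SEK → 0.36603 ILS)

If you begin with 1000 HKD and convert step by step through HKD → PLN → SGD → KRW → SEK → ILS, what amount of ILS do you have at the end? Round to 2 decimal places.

325.30

1000 HKD × 0.46125 = 461.25 PLN
461.25 PLN × 0.28222 = 130.173975 SGD
130.173975 SGD × 960.91 = 125085.47431725 KRW
125085.47431725 KRW × 0.0071049 = 888.719786476629525 SEK
888.719786476629525 SEK × 0.36603 = 325.29810344404070503575 ILS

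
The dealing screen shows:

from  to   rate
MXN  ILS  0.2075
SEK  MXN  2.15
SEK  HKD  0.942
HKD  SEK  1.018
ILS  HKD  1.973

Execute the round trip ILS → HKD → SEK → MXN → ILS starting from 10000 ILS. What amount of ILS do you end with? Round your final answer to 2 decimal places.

10000 ILS × 1.973 = 19730 HKD
19730 HKD × 1.018 = 20085.14 SEK
20085.14 SEK × 2.15 = 43183.051 MXN
43183.051 MXN × 0.2075 = 8960.4830825 ILS

8960.48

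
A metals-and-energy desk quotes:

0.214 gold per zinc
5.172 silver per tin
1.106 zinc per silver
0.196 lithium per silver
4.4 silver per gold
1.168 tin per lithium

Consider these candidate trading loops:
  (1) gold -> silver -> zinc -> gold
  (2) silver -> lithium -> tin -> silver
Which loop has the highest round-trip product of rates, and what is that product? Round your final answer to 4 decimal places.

(1) 4.4 × 1.106 × 0.214 = 1.04141
(2) 0.196 × 1.168 × 5.172 = 1.18402
Highest is cycle (2) at 1.1840 (>1, arbitrage).

1.1840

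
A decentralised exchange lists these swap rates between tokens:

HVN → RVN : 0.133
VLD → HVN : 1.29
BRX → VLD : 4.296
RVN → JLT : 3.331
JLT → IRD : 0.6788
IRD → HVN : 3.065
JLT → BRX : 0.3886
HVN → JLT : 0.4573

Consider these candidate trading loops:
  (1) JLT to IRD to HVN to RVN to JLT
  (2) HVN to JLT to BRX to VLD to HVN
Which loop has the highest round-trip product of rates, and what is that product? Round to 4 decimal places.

(1) 0.6788 × 3.065 × 0.133 × 3.331 = 0.92172
(2) 0.4573 × 0.3886 × 4.296 × 1.29 = 0.98482
Highest is cycle (2) at 0.9848 (≤1, no arbitrage).

0.9848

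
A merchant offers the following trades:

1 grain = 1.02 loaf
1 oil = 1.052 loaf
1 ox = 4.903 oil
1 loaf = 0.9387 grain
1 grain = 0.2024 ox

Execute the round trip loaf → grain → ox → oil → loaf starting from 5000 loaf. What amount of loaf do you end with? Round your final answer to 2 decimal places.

5000 loaf × 0.9387 = 4693.5 grain
4693.5 grain × 0.2024 = 949.9644 ox
949.9644 ox × 4.903 = 4657.6754532 oil
4657.6754532 oil × 1.052 = 4899.8745767664 loaf

4899.87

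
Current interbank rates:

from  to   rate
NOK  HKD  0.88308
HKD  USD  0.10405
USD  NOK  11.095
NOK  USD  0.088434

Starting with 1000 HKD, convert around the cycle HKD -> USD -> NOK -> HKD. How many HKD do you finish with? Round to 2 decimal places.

1019.46

1000 HKD × 0.10405 = 104.05 USD
104.05 USD × 11.095 = 1154.43475 NOK
1154.43475 NOK × 0.88308 = 1019.45823903 HKD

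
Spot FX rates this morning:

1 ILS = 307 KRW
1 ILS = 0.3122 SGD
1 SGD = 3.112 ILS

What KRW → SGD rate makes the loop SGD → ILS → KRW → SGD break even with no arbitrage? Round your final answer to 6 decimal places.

Known legs of the cycle: 3.112 × 307 = 955.384
For no arbitrage the full-cycle product must be 1, so the missing rate is 1 / 955.384 ≈ 0.00104670.

0.001047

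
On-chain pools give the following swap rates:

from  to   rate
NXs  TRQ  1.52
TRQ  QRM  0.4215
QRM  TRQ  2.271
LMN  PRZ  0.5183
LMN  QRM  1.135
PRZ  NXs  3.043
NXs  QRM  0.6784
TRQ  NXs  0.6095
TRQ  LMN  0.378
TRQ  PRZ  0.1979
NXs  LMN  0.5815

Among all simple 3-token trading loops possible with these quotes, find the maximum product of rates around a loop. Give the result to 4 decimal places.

LMN→QRM→TRQ→LMN: 1.135 × 2.271 × 0.378 = 0.97433
NXs→QRM→TRQ→NXs: 0.6784 × 2.271 × 0.6095 = 0.93902
NXs→LMN→PRZ→NXs: 0.5815 × 0.5183 × 3.043 = 0.91713
NXs→TRQ→PRZ→NXs: 1.52 × 0.1979 × 3.043 = 0.91536
Maximum is LMN→QRM→TRQ→LMN at 0.9743; no arbitrage — every cycle loses value.

0.9743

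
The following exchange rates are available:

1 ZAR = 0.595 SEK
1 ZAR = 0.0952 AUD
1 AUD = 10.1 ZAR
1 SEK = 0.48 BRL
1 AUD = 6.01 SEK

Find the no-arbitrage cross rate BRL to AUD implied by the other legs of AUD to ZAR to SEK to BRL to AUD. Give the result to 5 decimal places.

0.34667

Known legs of the cycle: 10.1 × 0.595 × 0.48 = 2.88456
For no arbitrage the full-cycle product must be 1, so the missing rate is 1 / 2.88456 ≈ 0.3466733.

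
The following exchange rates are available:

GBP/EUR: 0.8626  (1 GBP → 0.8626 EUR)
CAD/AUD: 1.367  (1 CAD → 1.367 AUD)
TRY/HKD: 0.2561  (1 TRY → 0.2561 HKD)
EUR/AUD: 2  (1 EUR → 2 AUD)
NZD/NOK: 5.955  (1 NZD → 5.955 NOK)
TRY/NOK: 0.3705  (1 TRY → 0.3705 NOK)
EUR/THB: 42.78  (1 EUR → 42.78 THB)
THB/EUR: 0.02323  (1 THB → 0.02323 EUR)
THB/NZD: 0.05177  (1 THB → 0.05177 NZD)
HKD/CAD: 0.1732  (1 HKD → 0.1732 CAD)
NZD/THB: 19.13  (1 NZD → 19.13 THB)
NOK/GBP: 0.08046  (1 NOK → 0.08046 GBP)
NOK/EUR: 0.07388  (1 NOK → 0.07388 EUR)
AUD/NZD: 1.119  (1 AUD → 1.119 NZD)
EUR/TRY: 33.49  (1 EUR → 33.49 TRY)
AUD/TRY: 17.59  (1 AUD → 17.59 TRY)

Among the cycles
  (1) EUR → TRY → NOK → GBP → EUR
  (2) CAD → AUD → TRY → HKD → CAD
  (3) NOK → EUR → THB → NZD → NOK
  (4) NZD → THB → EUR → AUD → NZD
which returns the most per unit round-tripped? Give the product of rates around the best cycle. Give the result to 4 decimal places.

(1) 33.49 × 0.3705 × 0.08046 × 0.8626 = 0.86118
(2) 1.367 × 17.59 × 0.2561 × 0.1732 = 1.06658
(3) 0.07388 × 42.78 × 0.05177 × 5.955 = 0.97438
(4) 19.13 × 0.02323 × 2 × 1.119 = 0.99454
Highest is cycle (2) at 1.0666 (>1, arbitrage).

1.0666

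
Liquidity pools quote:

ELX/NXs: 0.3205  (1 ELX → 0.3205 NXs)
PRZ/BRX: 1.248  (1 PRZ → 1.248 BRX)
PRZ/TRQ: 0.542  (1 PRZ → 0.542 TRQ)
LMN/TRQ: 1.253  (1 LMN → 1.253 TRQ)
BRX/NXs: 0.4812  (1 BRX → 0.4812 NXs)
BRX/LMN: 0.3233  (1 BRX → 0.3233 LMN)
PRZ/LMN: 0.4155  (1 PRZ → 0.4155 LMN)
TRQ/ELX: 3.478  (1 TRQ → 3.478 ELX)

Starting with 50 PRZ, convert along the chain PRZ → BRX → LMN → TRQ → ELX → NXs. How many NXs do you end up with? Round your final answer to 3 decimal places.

50 PRZ × 1.248 = 62.4 BRX
62.4 BRX × 0.3233 = 20.17392 LMN
20.17392 LMN × 1.253 = 25.27792176 TRQ
25.27792176 TRQ × 3.478 = 87.91661188128 ELX
87.91661188128 ELX × 0.3205 = 28.17727410795024 NXs

28.177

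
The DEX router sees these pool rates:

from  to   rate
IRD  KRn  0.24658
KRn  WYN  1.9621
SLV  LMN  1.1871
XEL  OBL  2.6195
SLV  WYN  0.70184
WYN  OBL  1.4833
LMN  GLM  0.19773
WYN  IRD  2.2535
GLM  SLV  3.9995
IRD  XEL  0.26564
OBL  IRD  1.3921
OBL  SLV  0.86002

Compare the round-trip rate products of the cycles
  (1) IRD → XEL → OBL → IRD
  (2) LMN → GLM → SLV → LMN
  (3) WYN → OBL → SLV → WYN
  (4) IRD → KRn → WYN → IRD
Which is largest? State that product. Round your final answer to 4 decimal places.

1.0903

(1) 0.26564 × 2.6195 × 1.3921 = 0.96868
(2) 0.19773 × 3.9995 × 1.1871 = 0.93878
(3) 1.4833 × 0.86002 × 0.70184 = 0.89531
(4) 0.24658 × 1.9621 × 2.2535 = 1.09028
Highest is cycle (4) at 1.0903 (>1, arbitrage).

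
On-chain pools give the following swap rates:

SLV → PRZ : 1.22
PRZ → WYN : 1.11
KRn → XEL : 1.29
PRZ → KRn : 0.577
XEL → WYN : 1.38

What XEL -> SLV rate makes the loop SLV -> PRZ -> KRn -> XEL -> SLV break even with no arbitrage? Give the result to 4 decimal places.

1.1012

Known legs of the cycle: 1.22 × 0.577 × 1.29 = 0.9080826
For no arbitrage the full-cycle product must be 1, so the missing rate is 1 / 0.9080826 ≈ 1.101221.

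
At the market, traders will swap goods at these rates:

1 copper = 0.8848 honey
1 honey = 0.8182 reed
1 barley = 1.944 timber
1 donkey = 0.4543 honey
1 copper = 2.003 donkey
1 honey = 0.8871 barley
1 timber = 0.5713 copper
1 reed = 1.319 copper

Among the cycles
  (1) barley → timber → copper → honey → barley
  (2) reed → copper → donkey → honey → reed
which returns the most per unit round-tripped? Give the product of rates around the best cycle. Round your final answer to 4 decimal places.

0.9820

(1) 1.944 × 0.5713 × 0.8848 × 0.8871 = 0.87172
(2) 1.319 × 2.003 × 0.4543 × 0.8182 = 0.98204
Highest is cycle (2) at 0.9820 (≤1, no arbitrage).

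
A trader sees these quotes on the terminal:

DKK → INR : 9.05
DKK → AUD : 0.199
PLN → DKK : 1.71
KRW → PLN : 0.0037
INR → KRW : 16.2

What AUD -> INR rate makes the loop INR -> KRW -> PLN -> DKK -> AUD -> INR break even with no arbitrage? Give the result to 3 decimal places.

Known legs of the cycle: 16.2 × 0.0037 × 1.71 × 0.199 = 0.0203969826
For no arbitrage the full-cycle product must be 1, so the missing rate is 1 / 0.0203969826 ≈ 49.02686.

49.027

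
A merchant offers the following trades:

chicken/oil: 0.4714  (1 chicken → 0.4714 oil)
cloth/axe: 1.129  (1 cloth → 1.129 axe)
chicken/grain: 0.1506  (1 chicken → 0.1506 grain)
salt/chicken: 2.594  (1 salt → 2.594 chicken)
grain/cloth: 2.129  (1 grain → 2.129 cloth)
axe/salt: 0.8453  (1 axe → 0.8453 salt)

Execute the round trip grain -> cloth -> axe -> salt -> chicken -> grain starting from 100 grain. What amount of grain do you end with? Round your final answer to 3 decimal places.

100 grain × 2.129 = 212.9 cloth
212.9 cloth × 1.129 = 240.3641 axe
240.3641 axe × 0.8453 = 203.17977373 salt
203.17977373 salt × 2.594 = 527.04833305562 chicken
527.04833305562 chicken × 0.1506 = 79.373478958176372 grain

79.373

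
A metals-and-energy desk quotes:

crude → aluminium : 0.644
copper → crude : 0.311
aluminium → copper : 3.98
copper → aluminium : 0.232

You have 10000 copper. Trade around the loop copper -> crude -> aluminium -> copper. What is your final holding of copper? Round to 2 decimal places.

7971.30

10000 copper × 0.311 = 3110 crude
3110 crude × 0.644 = 2002.84 aluminium
2002.84 aluminium × 3.98 = 7971.3032 copper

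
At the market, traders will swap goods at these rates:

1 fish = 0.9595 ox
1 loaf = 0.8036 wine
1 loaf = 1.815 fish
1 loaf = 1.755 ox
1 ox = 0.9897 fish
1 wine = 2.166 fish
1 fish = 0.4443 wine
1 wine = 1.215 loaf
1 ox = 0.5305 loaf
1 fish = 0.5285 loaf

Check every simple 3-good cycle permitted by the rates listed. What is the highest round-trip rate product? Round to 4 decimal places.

loaf→fish→wine→loaf: 1.815 × 0.4443 × 1.215 = 0.97978
ox→loaf→fish→ox: 0.5305 × 1.815 × 0.9595 = 0.92386
loaf→wine→fish→loaf: 0.8036 × 2.166 × 0.5285 = 0.91991
ox→fish→loaf→ox: 0.9897 × 0.5285 × 1.755 = 0.91796
Maximum is loaf→fish→wine→loaf at 0.9798; no arbitrage — every cycle loses value.

0.9798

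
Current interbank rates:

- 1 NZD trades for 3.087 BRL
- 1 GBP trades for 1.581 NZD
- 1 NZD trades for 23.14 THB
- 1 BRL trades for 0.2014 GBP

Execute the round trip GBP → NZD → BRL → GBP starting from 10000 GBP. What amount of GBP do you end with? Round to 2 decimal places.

10000 GBP × 1.581 = 15810 NZD
15810 NZD × 3.087 = 48805.47 BRL
48805.47 BRL × 0.2014 = 9829.421658 GBP

9829.42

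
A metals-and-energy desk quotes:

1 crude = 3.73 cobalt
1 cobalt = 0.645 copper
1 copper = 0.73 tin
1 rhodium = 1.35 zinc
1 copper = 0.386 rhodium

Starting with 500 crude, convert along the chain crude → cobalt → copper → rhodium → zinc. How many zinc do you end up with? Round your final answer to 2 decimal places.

626.84

500 crude × 3.73 = 1865 cobalt
1865 cobalt × 0.645 = 1202.925 copper
1202.925 copper × 0.386 = 464.32905 rhodium
464.32905 rhodium × 1.35 = 626.8442175 zinc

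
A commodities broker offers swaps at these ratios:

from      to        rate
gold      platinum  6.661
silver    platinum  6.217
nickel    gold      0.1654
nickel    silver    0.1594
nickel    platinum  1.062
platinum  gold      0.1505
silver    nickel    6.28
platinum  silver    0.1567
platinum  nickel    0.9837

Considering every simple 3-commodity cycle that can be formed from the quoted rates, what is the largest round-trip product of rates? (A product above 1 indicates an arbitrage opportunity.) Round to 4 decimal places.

nickel→gold→platinum→nickel: 0.1654 × 6.661 × 0.9837 = 1.08377
nickel→platinum→silver→nickel: 1.062 × 0.1567 × 6.28 = 1.04509
nickel→silver→platinum→nickel: 0.1594 × 6.217 × 0.9837 = 0.97484
Maximum is nickel→gold→platinum→nickel at 1.0838; arbitrage exists.

1.0838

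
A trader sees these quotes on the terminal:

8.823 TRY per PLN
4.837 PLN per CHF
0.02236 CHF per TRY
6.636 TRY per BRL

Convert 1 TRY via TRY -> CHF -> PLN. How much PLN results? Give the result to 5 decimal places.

0.10816

1 TRY × 0.02236 = 0.02236 CHF
0.02236 CHF × 4.837 = 0.10815532 PLN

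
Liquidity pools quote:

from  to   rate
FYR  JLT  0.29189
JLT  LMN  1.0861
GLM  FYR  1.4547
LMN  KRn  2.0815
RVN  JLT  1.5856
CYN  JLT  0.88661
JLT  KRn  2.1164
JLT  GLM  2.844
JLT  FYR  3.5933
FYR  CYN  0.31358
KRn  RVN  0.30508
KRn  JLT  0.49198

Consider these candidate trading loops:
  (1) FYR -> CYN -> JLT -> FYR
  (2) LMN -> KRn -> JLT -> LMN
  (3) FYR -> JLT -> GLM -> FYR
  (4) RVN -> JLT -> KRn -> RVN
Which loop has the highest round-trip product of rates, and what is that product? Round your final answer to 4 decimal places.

(1) 0.31358 × 0.88661 × 3.5933 = 0.99902
(2) 2.0815 × 0.49198 × 1.0861 = 1.11223
(3) 0.29189 × 2.844 × 1.4547 = 1.20760
(4) 1.5856 × 2.1164 × 0.30508 = 1.02378
Highest is cycle (3) at 1.2076 (>1, arbitrage).

1.2076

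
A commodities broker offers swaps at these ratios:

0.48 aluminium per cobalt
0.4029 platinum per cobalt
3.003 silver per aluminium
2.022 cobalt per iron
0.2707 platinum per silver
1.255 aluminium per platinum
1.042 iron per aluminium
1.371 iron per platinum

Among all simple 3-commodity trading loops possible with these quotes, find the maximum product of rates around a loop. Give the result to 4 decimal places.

1.1169

iron→cobalt→platinum→iron: 2.022 × 0.4029 × 1.371 = 1.11690
platinum→aluminium→silver→platinum: 1.255 × 3.003 × 0.2707 = 1.02020
iron→cobalt→aluminium→iron: 2.022 × 0.48 × 1.042 = 1.01132
Maximum is iron→cobalt→platinum→iron at 1.1169; arbitrage exists.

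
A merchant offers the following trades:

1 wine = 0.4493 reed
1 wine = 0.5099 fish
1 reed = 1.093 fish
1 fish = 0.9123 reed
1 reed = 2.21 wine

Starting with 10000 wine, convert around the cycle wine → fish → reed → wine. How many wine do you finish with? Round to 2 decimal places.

10280.52

10000 wine × 0.5099 = 5099 fish
5099 fish × 0.9123 = 4651.8177 reed
4651.8177 reed × 2.21 = 10280.517117 wine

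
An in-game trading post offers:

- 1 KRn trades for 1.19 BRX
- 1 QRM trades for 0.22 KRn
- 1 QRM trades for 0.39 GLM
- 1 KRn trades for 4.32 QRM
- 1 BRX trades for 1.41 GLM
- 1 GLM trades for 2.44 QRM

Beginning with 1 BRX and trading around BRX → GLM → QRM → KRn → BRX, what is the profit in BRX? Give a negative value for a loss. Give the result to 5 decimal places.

1 BRX × 1.41 = 1.41 GLM
1.41 GLM × 2.44 = 3.4404 QRM
3.4404 QRM × 0.22 = 0.756888 KRn
0.756888 KRn × 1.19 = 0.90069672 BRX
Net change: 0.90069672 − 1 = -0.09930328 BRX

-0.09930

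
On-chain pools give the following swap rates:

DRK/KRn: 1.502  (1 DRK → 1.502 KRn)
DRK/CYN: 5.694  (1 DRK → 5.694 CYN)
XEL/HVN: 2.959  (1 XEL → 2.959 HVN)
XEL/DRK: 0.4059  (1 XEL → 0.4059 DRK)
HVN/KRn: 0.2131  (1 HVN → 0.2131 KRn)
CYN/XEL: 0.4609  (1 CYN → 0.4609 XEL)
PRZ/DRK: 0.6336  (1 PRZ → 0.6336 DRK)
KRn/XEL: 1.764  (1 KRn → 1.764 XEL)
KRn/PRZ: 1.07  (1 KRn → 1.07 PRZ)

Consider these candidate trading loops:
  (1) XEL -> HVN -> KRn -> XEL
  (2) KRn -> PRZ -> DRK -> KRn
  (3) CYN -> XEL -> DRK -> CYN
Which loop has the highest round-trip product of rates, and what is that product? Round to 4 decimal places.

(1) 2.959 × 0.2131 × 1.764 = 1.11231
(2) 1.07 × 0.6336 × 1.502 = 1.01828
(3) 0.4609 × 0.4059 × 5.694 = 1.06523
Highest is cycle (1) at 1.1123 (>1, arbitrage).

1.1123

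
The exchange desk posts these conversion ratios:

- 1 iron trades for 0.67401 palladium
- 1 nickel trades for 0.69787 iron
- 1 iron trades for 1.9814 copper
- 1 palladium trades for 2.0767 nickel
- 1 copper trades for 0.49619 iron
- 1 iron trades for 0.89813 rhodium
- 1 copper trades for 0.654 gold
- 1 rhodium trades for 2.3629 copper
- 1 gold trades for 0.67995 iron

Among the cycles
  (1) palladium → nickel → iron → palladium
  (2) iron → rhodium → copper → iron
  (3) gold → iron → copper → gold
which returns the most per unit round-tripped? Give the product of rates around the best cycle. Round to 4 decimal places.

1.0530

(1) 2.0767 × 0.69787 × 0.67401 = 0.97682
(2) 0.89813 × 2.3629 × 0.49619 = 1.05301
(3) 0.67995 × 1.9814 × 0.654 = 0.88110
Highest is cycle (2) at 1.0530 (>1, arbitrage).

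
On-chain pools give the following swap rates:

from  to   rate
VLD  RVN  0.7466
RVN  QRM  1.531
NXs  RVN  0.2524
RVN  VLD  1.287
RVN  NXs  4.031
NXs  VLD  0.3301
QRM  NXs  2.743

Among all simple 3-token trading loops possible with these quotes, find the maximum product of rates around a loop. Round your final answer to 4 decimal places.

1.0600

QRM→NXs→RVN→QRM: 2.743 × 0.2524 × 1.531 = 1.05996
NXs→VLD→RVN→NXs: 0.3301 × 0.7466 × 4.031 = 0.99345
Maximum is QRM→NXs→RVN→QRM at 1.0600; arbitrage exists.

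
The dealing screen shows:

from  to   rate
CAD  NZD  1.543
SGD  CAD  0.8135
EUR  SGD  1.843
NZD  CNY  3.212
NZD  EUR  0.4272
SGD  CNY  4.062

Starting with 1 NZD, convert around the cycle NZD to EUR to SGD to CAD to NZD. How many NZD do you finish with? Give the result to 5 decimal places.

1 NZD × 0.4272 = 0.4272 EUR
0.4272 EUR × 1.843 = 0.7873296 SGD
0.7873296 SGD × 0.8135 = 0.6404926296 CAD
0.6404926296 CAD × 1.543 = 0.9882801274728 NZD

0.98828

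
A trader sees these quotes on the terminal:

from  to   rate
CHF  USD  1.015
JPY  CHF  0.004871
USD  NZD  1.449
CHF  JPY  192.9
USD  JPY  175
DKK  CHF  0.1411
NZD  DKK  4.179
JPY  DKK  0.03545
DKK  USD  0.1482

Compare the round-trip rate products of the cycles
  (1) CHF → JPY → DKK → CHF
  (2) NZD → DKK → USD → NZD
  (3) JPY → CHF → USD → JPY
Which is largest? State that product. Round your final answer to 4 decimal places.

0.9649

(1) 192.9 × 0.03545 × 0.1411 = 0.96488
(2) 4.179 × 0.1482 × 1.449 = 0.89741
(3) 0.004871 × 1.015 × 175 = 0.86521
Highest is cycle (1) at 0.9649 (≤1, no arbitrage).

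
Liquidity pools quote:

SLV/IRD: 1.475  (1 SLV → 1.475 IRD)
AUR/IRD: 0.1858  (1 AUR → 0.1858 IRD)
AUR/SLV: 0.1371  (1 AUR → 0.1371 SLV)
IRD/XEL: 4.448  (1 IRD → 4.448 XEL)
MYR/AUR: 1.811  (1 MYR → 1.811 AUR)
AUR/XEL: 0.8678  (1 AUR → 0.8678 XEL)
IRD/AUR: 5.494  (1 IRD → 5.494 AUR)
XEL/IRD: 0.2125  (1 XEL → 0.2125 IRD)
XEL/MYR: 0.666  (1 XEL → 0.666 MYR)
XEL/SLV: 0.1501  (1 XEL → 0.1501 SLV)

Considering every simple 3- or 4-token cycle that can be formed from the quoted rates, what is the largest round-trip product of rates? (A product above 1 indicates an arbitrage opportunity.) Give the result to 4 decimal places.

SLV→IRD→AUR→SLV: 1.475 × 5.494 × 0.1371 = 1.11101
SLV→IRD→AUR→XEL→SLV: 1.475 × 5.494 × 0.8678 × 0.1501 = 1.05556
MYR→AUR→XEL→MYR: 1.811 × 0.8678 × 0.666 = 1.04668
IRD→AUR→XEL→IRD: 5.494 × 0.8678 × 0.2125 = 1.01313
IRD→XEL→MYR→AUR→IRD: 4.448 × 0.666 × 1.811 × 0.1858 = 0.99679
SLV→IRD→XEL→SLV: 1.475 × 4.448 × 0.1501 = 0.98478
Maximum is SLV→IRD→AUR→SLV at 1.1110; arbitrage exists.

1.1110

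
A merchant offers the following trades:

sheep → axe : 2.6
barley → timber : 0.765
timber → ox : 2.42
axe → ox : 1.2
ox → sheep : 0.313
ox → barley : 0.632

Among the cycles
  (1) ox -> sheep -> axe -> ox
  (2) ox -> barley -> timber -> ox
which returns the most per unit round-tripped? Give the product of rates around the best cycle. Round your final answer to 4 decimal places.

(1) 0.313 × 2.6 × 1.2 = 0.97656
(2) 0.632 × 0.765 × 2.42 = 1.17002
Highest is cycle (2) at 1.1700 (>1, arbitrage).

1.1700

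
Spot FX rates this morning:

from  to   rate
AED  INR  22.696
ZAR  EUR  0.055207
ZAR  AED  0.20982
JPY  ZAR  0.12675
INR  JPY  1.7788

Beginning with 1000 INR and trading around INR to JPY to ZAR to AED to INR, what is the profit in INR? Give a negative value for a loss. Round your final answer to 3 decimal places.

1000 INR × 1.7788 = 1778.8 JPY
1778.8 JPY × 0.12675 = 225.4629 ZAR
225.4629 ZAR × 0.20982 = 47.306625678 AED
47.306625678 AED × 22.696 = 1073.671176387888 INR
Net change: 1073.671176387888 − 1000 = 73.671176387888 INR

73.671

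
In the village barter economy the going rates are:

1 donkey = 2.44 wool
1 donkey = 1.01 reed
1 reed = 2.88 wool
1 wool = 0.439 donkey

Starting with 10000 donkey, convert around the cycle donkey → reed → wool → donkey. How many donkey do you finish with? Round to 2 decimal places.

10000 donkey × 1.01 = 10100 reed
10100 reed × 2.88 = 29088 wool
29088 wool × 0.439 = 12769.632 donkey

12769.63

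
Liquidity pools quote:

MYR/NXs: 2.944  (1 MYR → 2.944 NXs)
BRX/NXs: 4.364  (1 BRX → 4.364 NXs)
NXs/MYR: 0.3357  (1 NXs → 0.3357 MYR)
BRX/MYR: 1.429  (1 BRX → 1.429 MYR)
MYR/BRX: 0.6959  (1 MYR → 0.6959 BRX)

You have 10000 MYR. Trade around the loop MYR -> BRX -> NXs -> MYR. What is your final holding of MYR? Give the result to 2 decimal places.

10000 MYR × 0.6959 = 6959 BRX
6959 BRX × 4.364 = 30369.076 NXs
30369.076 NXs × 0.3357 = 10194.8988132 MYR

10194.90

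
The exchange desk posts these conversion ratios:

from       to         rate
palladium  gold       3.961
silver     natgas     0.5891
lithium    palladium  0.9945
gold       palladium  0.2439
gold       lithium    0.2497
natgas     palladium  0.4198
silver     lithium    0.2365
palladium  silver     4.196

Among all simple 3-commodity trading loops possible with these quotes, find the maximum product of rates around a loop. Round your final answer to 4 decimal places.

1.0377

silver→natgas→palladium→silver: 0.5891 × 0.4198 × 4.196 = 1.03769
lithium→palladium→silver→lithium: 0.9945 × 4.196 × 0.2365 = 0.98690
lithium→palladium→gold→lithium: 0.9945 × 3.961 × 0.2497 = 0.98362
Maximum is silver→natgas→palladium→silver at 1.0377; arbitrage exists.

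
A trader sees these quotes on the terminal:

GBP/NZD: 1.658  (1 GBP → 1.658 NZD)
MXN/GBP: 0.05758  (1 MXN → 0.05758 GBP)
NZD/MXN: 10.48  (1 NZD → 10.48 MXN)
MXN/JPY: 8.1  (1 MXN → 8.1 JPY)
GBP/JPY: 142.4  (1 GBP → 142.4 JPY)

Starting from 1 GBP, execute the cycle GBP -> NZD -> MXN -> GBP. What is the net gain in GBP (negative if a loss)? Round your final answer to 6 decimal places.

0.000501

1 GBP × 1.658 = 1.658 NZD
1.658 NZD × 10.48 = 17.37584 MXN
17.37584 MXN × 0.05758 = 1.0005008672 GBP
Net change: 1.0005008672 − 1 = 0.0005008672 GBP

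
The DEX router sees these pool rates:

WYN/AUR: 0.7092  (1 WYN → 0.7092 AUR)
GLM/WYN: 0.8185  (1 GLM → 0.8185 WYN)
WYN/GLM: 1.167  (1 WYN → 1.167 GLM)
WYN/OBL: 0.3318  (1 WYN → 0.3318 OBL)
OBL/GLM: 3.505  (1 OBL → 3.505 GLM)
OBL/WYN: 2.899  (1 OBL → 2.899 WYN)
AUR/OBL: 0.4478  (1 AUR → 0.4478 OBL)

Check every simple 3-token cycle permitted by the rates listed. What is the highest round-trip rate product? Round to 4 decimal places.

0.9519

GLM→WYN→OBL→GLM: 0.8185 × 0.3318 × 3.505 = 0.95188
WYN→AUR→OBL→WYN: 0.7092 × 0.4478 × 2.899 = 0.92066
Maximum is GLM→WYN→OBL→GLM at 0.9519; no arbitrage — every cycle loses value.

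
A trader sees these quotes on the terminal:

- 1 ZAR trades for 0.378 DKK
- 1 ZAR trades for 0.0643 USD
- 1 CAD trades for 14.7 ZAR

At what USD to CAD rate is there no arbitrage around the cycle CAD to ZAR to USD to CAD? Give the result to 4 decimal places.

1.0580

Known legs of the cycle: 14.7 × 0.0643 = 0.94521
For no arbitrage the full-cycle product must be 1, so the missing rate is 1 / 0.94521 ≈ 1.057966.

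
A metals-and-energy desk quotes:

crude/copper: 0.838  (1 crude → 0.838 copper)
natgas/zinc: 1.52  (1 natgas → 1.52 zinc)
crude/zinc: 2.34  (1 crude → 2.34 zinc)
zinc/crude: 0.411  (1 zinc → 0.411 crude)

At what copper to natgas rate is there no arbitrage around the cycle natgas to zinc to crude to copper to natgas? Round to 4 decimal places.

Known legs of the cycle: 1.52 × 0.411 × 0.838 = 0.52351536
For no arbitrage the full-cycle product must be 1, so the missing rate is 1 / 0.52351536 ≈ 1.910164.

1.9102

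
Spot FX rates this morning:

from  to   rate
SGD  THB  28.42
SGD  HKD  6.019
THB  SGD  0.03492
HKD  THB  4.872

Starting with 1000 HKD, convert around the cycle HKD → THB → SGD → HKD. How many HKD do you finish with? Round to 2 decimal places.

1024.01

1000 HKD × 4.872 = 4872 THB
4872 THB × 0.03492 = 170.13024 SGD
170.13024 SGD × 6.019 = 1024.01391456 HKD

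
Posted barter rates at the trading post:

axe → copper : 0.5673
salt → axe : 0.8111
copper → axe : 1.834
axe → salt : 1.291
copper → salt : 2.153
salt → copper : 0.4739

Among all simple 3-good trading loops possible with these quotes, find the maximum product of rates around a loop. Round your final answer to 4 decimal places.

1.1221

salt→copper→axe→salt: 0.4739 × 1.834 × 1.291 = 1.12205
salt→axe→copper→salt: 0.8111 × 0.5673 × 2.153 = 0.99068
Maximum is salt→copper→axe→salt at 1.1221; arbitrage exists.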